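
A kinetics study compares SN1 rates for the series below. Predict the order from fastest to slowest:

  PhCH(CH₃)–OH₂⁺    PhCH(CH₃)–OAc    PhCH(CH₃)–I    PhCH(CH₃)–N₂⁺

PhCH(CH₃)–N₂⁺ > PhCH(CH₃)–I > PhCH(CH₃)–OH₂⁺ > PhCH(CH₃)–OAc

With the same alkyl group throughout, only the leaving group differentiates the rates.
The more stable X⁻ (or X) is on its own — i.e. the weaker a base it is — the better a leaving group it makes.
PhCH(CH₃)–N₂⁺ loses N₂: no meaningful conjugate acid; N₂ departs as an exceptionally stable neutral molecule
PhCH(CH₃)–I loses I⁻: pKₐ(HI) ≈ -10
PhCH(CH₃)–OH₂⁺ loses H₂O: pKₐ(H₃O⁺) ≈ -1.7
PhCH(CH₃)–OAc loses AcO⁻: pKₐ(CH₃COOH) ≈ 4.8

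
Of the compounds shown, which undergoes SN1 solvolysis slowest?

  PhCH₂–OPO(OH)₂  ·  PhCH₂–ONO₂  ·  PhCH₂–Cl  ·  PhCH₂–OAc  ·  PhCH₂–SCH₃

PhCH₂–SCH₃

With the same alkyl group throughout, only the leaving group differentiates the rates.
Leaving-group ability tracks the stability of the departed species; conjugate-acid pKₐ is the usual yardstick (lower pKₐ → better LG).
PhCH₂–Cl loses Cl⁻: pKₐ(HCl) ≈ -7
PhCH₂–ONO₂ loses NO₃⁻: pKₐ(HNO₃) ≈ -1.3
PhCH₂–OPO(OH)₂ loses H₂PO₄⁻: pKₐ(H₃PO₄) ≈ 2.1
PhCH₂–OAc loses AcO⁻: pKₐ(CH₃COOH) ≈ 4.8
PhCH₂–SCH₃ loses RS⁻: pKₐ(RSH (a thiol)) ≈ 10.5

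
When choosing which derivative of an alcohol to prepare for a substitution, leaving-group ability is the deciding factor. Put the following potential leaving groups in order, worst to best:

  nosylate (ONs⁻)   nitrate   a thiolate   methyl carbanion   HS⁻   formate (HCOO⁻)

methyl carbanion < a thiolate < HS⁻ < formate (HCOO⁻) < nitrate < nosylate (ONs⁻)

A good leaving group is a weak base: the lower the pKₐ of its conjugate acid, the more readily it departs.
nosylate (ONs⁻): pKₐ(p-O₂NC₆H₄SO₃H) ≈ -3.5 — p-nitro group further stabilises the sulfonate
nitrate: pKₐ(HNO₃) ≈ -1.3 — resonance-delocalised over three oxygens
formate (HCOO⁻): pKₐ(HCOOH) ≈ 3.8 — resonance-stabilised carboxylate
HS⁻: pKₐ(H₂S) ≈ 7
a thiolate: pKₐ(RSH (a thiol)) ≈ 10.5
methyl carbanion: pKₐ(CH₄) ≈ 48
Reversing gives the worst-to-best order requested.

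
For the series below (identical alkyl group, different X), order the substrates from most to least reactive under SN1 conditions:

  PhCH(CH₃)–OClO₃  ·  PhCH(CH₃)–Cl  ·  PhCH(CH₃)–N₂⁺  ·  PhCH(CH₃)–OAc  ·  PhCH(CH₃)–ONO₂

The skeletons are identical, so relative rate is governed entirely by leaving-group ability.
Rank by basicity of the departing species: weakest base leaves most easily.
PhCH(CH₃)–N₂⁺ loses N₂: no meaningful conjugate acid; N₂ departs as an exceptionally stable neutral molecule
PhCH(CH₃)–OClO₃ loses ClO₄⁻: pKₐ(HClO₄) ≈ -10
PhCH(CH₃)–Cl loses Cl⁻: pKₐ(HCl) ≈ -7
PhCH(CH₃)–ONO₂ loses NO₃⁻: pKₐ(HNO₃) ≈ -1.3
PhCH(CH₃)–OAc loses AcO⁻: pKₐ(CH₃COOH) ≈ 4.8

PhCH(CH₃)–N₂⁺ > PhCH(CH₃)–OClO₃ > PhCH(CH₃)–Cl > PhCH(CH₃)–ONO₂ > PhCH(CH₃)–OAc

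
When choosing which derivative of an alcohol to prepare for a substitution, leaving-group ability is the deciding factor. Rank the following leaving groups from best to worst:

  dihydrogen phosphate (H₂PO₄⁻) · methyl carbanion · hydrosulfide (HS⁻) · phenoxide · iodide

iodide > dihydrogen phosphate (H₂PO₄⁻) > hydrosulfide (HS⁻) > phenoxide > methyl carbanion

Leaving-group ability tracks the stability of the departed species; conjugate-acid pKₐ is the usual yardstick (lower pKₐ → better LG).
iodide: pKₐ(HI) ≈ -10
dihydrogen phosphate (H₂PO₄⁻): pKₐ(H₃PO₄) ≈ 2.1
hydrosulfide (HS⁻): pKₐ(H₂S) ≈ 7
phenoxide: pKₐ(C₆H₅OH (phenol)) ≈ 10
methyl carbanion: pKₐ(CH₄) ≈ 48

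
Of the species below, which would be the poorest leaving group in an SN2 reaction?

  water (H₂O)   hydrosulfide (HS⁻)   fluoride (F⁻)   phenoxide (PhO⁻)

phenoxide (PhO⁻)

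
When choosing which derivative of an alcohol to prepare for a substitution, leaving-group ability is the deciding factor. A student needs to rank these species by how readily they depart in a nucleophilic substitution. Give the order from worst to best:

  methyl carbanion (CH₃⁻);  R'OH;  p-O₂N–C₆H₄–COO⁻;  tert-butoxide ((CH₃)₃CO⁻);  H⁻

methyl carbanion (CH₃⁻) < H⁻ < tert-butoxide ((CH₃)₃CO⁻) < p-O₂N–C₆H₄–COO⁻ < R'OH

A good leaving group is a weak base: the lower the pKₐ of its conjugate acid, the more readily it departs.
R'OH: pKₐ(R'OH₂⁺) ≈ -2.4
p-O₂N–C₆H₄–COO⁻: pKₐ(p-nitrobenzoic acid) ≈ 3.4
tert-butoxide ((CH₃)₃CO⁻): pKₐ(t-BuOH) ≈ 18
H⁻: pKₐ(H₂) ≈ 36
methyl carbanion (CH₃⁻): pKₐ(CH₄) ≈ 48
The question asks for worst first, so the sequence is read in increasing leaving-group ability.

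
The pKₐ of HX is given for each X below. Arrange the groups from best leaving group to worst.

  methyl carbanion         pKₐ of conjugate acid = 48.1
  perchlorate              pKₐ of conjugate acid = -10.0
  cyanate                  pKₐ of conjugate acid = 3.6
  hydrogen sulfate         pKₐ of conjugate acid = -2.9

perchlorate > hydrogen sulfate > cyanate > methyl carbanion

Lower conjugate-acid pKₐ ⇒ weaker base ⇒ better leaving group.
Sorting by the given values: perchlorate (-10.0), hydrogen sulfate (-2.9), cyanate (3.6), methyl carbanion (48.1).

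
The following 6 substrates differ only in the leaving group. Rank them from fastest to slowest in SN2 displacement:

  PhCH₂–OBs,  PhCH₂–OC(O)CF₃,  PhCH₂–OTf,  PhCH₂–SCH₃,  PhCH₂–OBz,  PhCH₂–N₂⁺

PhCH₂–N₂⁺ > PhCH₂–OTf > PhCH₂–OBs > PhCH₂–OC(O)CF₃ > PhCH₂–OBz > PhCH₂–SCH₃

The skeletons are identical, so relative rate is governed entirely by leaving-group ability.
Rank by basicity of the departing species: weakest base leaves most easily.
PhCH₂–N₂⁺ loses N₂: no meaningful conjugate acid; N₂ departs as an exceptionally stable neutral molecule
PhCH₂–OTf loses OTf⁻: pKₐ(CF₃SO₃H (triflic acid)) ≈ -14
PhCH₂–OBs loses OBs⁻: pKₐ(p-BrC₆H₄SO₃H) ≈ -2.8
PhCH₂–OC(O)CF₃ loses CF₃COO⁻: pKₐ(CF₃COOH) ≈ 0.2
PhCH₂–OBz loses PhCOO⁻: pKₐ(C₆H₅COOH) ≈ 4.2
PhCH₂–SCH₃ loses RS⁻: pKₐ(RSH (a thiol)) ≈ 10.5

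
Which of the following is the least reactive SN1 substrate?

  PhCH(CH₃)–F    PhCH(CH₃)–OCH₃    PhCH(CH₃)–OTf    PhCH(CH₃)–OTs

PhCH(CH₃)–OCH₃

The skeletons are identical, so relative rate is governed entirely by leaving-group ability.
The more stable X⁻ (or X) is on its own — i.e. the weaker a base it is — the better a leaving group it makes.
PhCH(CH₃)–OTf loses OTf⁻: pKₐ(CF₃SO₃H (triflic acid)) ≈ -14
PhCH(CH₃)–OTs loses OTs⁻: pKₐ(p-CH₃C₆H₄SO₃H (TsOH)) ≈ -2.8
PhCH(CH₃)–F loses F⁻: pKₐ(HF) ≈ 3.2
PhCH(CH₃)–OCH₃ loses CH₃O⁻: pKₐ(CH₃OH) ≈ 15.5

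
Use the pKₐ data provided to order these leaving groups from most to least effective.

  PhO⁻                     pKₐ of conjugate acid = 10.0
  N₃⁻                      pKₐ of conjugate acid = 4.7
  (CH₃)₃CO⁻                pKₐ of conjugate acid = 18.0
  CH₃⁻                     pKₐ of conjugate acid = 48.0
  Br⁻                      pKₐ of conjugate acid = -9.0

Br⁻ > N₃⁻ > PhO⁻ > (CH₃)₃CO⁻ > CH₃⁻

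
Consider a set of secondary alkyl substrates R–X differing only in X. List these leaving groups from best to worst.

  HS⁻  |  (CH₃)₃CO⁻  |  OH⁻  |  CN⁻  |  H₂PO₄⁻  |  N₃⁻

H₂PO₄⁻ > N₃⁻ > HS⁻ > CN⁻ > OH⁻ > (CH₃)₃CO⁻

Rank by basicity of the departing species: weakest base leaves most easily.
H₂PO₄⁻: pKₐ(H₃PO₄) ≈ 2.1
N₃⁻: pKₐ(HN₃) ≈ 4.7
HS⁻: pKₐ(H₂S) ≈ 7
CN⁻: pKₐ(HCN) ≈ 9.2
OH⁻: pKₐ(H₂O) ≈ 15.7
(CH₃)₃CO⁻: pKₐ(t-BuOH) ≈ 18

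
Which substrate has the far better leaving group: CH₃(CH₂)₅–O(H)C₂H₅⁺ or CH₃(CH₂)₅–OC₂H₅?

CH₃(CH₂)₅–O(H)C₂H₅⁺

From CH₃(CH₂)₅–OC₂H₅ the departing group would be CH₃CH₂O⁻ (pKₐ(CH₃CH₂OH) ≈ 16). Strong base; alkoxides do not leave unassisted.
From CH₃(CH₂)₅–O(H)C₂H₅⁺ the leaving group is R'OH (pKₐ(R'OH₂⁺) ≈ -2.4). Neutral; leaves from a protonated ether (an oxonium ion, R–O(H)R'⁺).
(In practice CH₃(CH₂)₅–O(H)C₂H₅⁺ is made from CH₃(CH₂)₅–OC₂H₅ by protonation with concentrated HBr, allowing neutral ethanol, rather than ethoxide, to depart.)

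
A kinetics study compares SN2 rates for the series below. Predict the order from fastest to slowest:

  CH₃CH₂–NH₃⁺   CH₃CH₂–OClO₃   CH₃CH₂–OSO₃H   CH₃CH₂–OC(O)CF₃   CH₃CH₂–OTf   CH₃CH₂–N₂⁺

The skeletons are identical, so relative rate is governed entirely by leaving-group ability.
A good leaving group is a weak base: the lower the pKₐ of its conjugate acid, the more readily it departs.
CH₃CH₂–N₂⁺ loses N₂: no meaningful conjugate acid; N₂ departs as an exceptionally stable neutral molecule
CH₃CH₂–OTf loses OTf⁻: pKₐ(CF₃SO₃H (triflic acid)) ≈ -14
CH₃CH₂–OClO₃ loses ClO₄⁻: pKₐ(HClO₄) ≈ -10
CH₃CH₂–OSO₃H loses HSO₄⁻: pKₐ(H₂SO₄) ≈ -3
CH₃CH₂–OC(O)CF₃ loses CF₃COO⁻: pKₐ(CF₃COOH) ≈ 0.2
CH₃CH₂–NH₃⁺ loses NH₃: pKₐ(NH₄⁺) ≈ 9.2

CH₃CH₂–N₂⁺ > CH₃CH₂–OTf > CH₃CH₂–OClO₃ > CH₃CH₂–OSO₃H > CH₃CH₂–OC(O)CF₃ > CH₃CH₂–NH₃⁺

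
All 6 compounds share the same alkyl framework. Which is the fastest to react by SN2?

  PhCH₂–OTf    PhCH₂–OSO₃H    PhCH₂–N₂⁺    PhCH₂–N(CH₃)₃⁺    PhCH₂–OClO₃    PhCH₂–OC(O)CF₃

PhCH₂–N₂⁺

With the same alkyl group throughout, only the leaving group differentiates the rates.
The more stable X⁻ (or X) is on its own — i.e. the weaker a base it is — the better a leaving group it makes.
PhCH₂–N₂⁺ loses N₂: no meaningful conjugate acid; N₂ departs as an exceptionally stable neutral molecule
PhCH₂–OTf loses OTf⁻: pKₐ(CF₃SO₃H (triflic acid)) ≈ -14
PhCH₂–OClO₃ loses ClO₄⁻: pKₐ(HClO₄) ≈ -10
PhCH₂–OSO₃H loses HSO₄⁻: pKₐ(H₂SO₄) ≈ -3
PhCH₂–OC(O)CF₃ loses CF₃COO⁻: pKₐ(CF₃COOH) ≈ 0.2
PhCH₂–N(CH₃)₃⁺ loses NR'₃: pKₐ(R'₃NH⁺) ≈ 10.7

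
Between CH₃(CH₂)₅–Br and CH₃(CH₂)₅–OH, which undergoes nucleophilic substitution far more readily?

CH₃(CH₂)₅–Br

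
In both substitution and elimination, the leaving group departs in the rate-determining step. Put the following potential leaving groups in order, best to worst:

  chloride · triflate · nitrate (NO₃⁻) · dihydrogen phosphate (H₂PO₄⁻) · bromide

triflate > bromide > chloride > nitrate (NO₃⁻) > dihydrogen phosphate (H₂PO₄⁻)

triflate: pKₐ(CF₃SO₃H (triflic acid)) ≈ -14
bromide: pKₐ(HBr) ≈ -9
chloride: pKₐ(HCl) ≈ -7
nitrate (NO₃⁻): pKₐ(HNO₃) ≈ -1.3
dihydrogen phosphate (H₂PO₄⁻): pKₐ(H₃PO₄) ≈ 2.1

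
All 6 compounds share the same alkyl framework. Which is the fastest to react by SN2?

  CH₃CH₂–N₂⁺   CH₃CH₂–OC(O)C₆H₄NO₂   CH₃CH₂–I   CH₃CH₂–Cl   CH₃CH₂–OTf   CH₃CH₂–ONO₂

Same R in every case — rank the leaving groups.
The more stable X⁻ (or X) is on its own — i.e. the weaker a base it is — the better a leaving group it makes.
CH₃CH₂–N₂⁺ loses N₂: no meaningful conjugate acid; N₂ departs as an exceptionally stable neutral molecule
CH₃CH₂–OTf loses OTf⁻: pKₐ(CF₃SO₃H (triflic acid)) ≈ -14
CH₃CH₂–I loses I⁻: pKₐ(HI) ≈ -10
CH₃CH₂–Cl loses Cl⁻: pKₐ(HCl) ≈ -7
CH₃CH₂–ONO₂ loses NO₃⁻: pKₐ(HNO₃) ≈ -1.3
CH₃CH₂–OC(O)C₆H₄NO₂ loses p-O₂N–C₆H₄–COO⁻: pKₐ(p-nitrobenzoic acid) ≈ 3.4

CH₃CH₂–N₂⁺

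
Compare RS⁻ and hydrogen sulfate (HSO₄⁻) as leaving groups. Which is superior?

hydrogen sulfate (HSO₄⁻)

hydrogen sulfate (HSO₄⁻) is the better leaving group.
pKₐ(H₂SO₄) ≈ -3 versus pKₐ(RSH (a thiol)) ≈ 10.5: hydrogen sulfate (HSO₄⁻) is the much weaker base.
Conjugate base of a strong mineral acid.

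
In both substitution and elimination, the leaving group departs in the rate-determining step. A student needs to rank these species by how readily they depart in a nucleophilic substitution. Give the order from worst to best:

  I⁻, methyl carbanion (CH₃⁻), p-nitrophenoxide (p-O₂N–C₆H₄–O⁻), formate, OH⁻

methyl carbanion (CH₃⁻) < OH⁻ < p-nitrophenoxide (p-O₂N–C₆H₄–O⁻) < formate < I⁻

I⁻: pKₐ(HI) ≈ -10
formate: pKₐ(HCOOH) ≈ 3.8 — resonance-stabilised carboxylate
p-nitrophenoxide (p-O₂N–C₆H₄–O⁻): pKₐ(p-nitrophenol) ≈ 7.2 — nitro group delocalises the charge; the classic chromogenic LG
OH⁻: pKₐ(H₂O) ≈ 15.7
methyl carbanion (CH₃⁻): pKₐ(CH₄) ≈ 48
The question asks for worst first, so the sequence is read in increasing leaving-group ability.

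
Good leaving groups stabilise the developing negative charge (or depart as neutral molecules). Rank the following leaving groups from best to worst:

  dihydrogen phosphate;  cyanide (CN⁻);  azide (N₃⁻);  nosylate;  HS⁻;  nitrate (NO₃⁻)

nosylate > nitrate (NO₃⁻) > dihydrogen phosphate > azide (N₃⁻) > HS⁻ > cyanide (CN⁻)

Leaving-group ability tracks the stability of the departed species; conjugate-acid pKₐ is the usual yardstick (lower pKₐ → better LG).
nosylate: pKₐ(p-O₂NC₆H₄SO₃H) ≈ -3.5
nitrate (NO₃⁻): pKₐ(HNO₃) ≈ -1.3
dihydrogen phosphate: pKₐ(H₃PO₄) ≈ 2.1
azide (N₃⁻): pKₐ(HN₃) ≈ 4.7
HS⁻: pKₐ(H₂S) ≈ 7
cyanide (CN⁻): pKₐ(HCN) ≈ 9.2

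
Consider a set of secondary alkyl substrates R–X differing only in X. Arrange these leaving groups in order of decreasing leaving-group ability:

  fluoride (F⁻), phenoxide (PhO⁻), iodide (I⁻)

iodide (I⁻) > fluoride (F⁻) > phenoxide (PhO⁻)

The more stable X⁻ (or X) is on its own — i.e. the weaker a base it is — the better a leaving group it makes.
iodide (I⁻): pKₐ(HI) ≈ -10 — large, highly polarisable; very weak base
fluoride (F⁻): pKₐ(HF) ≈ 3.2 — small and strongly basic; the poor halide leaving group
phenoxide (PhO⁻): pKₐ(C₆H₅OH (phenol)) ≈ 10 — resonance into the ring helps, but still a poor LG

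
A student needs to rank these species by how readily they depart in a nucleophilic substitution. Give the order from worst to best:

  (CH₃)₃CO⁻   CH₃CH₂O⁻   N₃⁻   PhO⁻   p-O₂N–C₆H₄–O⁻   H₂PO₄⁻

(CH₃)₃CO⁻ < CH₃CH₂O⁻ < PhO⁻ < p-O₂N–C₆H₄–O⁻ < N₃⁻ < H₂PO₄⁻

H₂PO₄⁻: pKₐ(H₃PO₄) ≈ 2.1
N₃⁻: pKₐ(HN₃) ≈ 4.7
p-O₂N–C₆H₄–O⁻: pKₐ(p-nitrophenol) ≈ 7.2 — nitro group delocalises the charge; the classic chromogenic LG
PhO⁻: pKₐ(C₆H₅OH (phenol)) ≈ 10 — resonance into the ring helps, but still a poor LG
CH₃CH₂O⁻: pKₐ(CH₃CH₂OH) ≈ 16
(CH₃)₃CO⁻: pKₐ(t-BuOH) ≈ 18 — bulky, strongly basic alkoxide
Reversing gives the worst-to-best order requested.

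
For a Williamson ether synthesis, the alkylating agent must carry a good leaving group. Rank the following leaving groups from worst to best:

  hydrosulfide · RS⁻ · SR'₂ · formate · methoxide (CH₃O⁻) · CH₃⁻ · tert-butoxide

SR'₂: pKₐ(R'₂SH⁺) ≈ -7
formate: pKₐ(HCOOH) ≈ 3.8
hydrosulfide: pKₐ(H₂S) ≈ 7
RS⁻: pKₐ(RSH (a thiol)) ≈ 10.5
methoxide (CH₃O⁻): pKₐ(CH₃OH) ≈ 15.5
tert-butoxide: pKₐ(t-BuOH) ≈ 18
CH₃⁻: pKₐ(CH₄) ≈ 48
Reversing gives the worst-to-best order requested.

CH₃⁻ < tert-butoxide < methoxide (CH₃O⁻) < RS⁻ < hydrosulfide < formate < SR'₂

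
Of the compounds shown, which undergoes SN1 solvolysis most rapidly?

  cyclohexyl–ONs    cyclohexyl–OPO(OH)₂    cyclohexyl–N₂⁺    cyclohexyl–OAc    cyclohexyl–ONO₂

cyclohexyl–N₂⁺

Identical carbon frameworks mean the comparison reduces to leaving-group quality.
Leaving-group ability tracks the stability of the departed species; conjugate-acid pKₐ is the usual yardstick (lower pKₐ → better LG).
cyclohexyl–N₂⁺ loses N₂: no meaningful conjugate acid; N₂ departs as an exceptionally stable neutral molecule
cyclohexyl–ONs loses ONs⁻: pKₐ(p-O₂NC₆H₄SO₃H) ≈ -3.5
cyclohexyl–ONO₂ loses NO₃⁻: pKₐ(HNO₃) ≈ -1.3
cyclohexyl–OPO(OH)₂ loses H₂PO₄⁻: pKₐ(H₃PO₄) ≈ 2.1
cyclohexyl–OAc loses AcO⁻: pKₐ(CH₃COOH) ≈ 4.8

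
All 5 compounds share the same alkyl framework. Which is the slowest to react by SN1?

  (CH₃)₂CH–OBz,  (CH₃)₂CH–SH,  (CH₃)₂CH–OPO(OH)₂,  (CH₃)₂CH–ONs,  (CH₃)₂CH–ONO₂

Same R in every case — rank the leaving groups.
A good leaving group is a weak base: the lower the pKₐ of its conjugate acid, the more readily it departs.
(CH₃)₂CH–ONs loses ONs⁻: pKₐ(p-O₂NC₆H₄SO₃H) ≈ -3.5
(CH₃)₂CH–ONO₂ loses NO₃⁻: pKₐ(HNO₃) ≈ -1.3
(CH₃)₂CH–OPO(OH)₂ loses H₂PO₄⁻: pKₐ(H₃PO₄) ≈ 2.1
(CH₃)₂CH–OBz loses PhCOO⁻: pKₐ(C₆H₅COOH) ≈ 4.2
(CH₃)₂CH–SH loses HS⁻: pKₐ(H₂S) ≈ 7

(CH₃)₂CH–SH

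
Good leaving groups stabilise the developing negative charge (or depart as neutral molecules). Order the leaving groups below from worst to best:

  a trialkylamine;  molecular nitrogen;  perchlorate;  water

The more stable X⁻ (or X) is on its own — i.e. the weaker a base it is — the better a leaving group it makes.
molecular nitrogen: no meaningful conjugate acid; N₂ departs as an exceptionally stable neutral molecule
perchlorate: pKₐ(HClO₄) ≈ -10 — extremely weak base; rarely used for safety reasons
water: pKₐ(H₃O⁺) ≈ -1.7
a trialkylamine: pKₐ(R'₃NH⁺) ≈ 10.7
Reversing gives the worst-to-best order requested.

a trialkylamine < water < perchlorate < molecular nitrogen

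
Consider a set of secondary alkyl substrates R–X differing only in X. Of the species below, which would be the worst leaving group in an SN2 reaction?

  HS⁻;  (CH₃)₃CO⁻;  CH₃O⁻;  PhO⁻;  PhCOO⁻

(CH₃)₃CO⁻

The more stable X⁻ (or X) is on its own — i.e. the weaker a base it is — the better a leaving group it makes.
PhCOO⁻: pKₐ(C₆H₅COOH) ≈ 4.2
HS⁻: pKₐ(H₂S) ≈ 7
PhO⁻: pKₐ(C₆H₅OH (phenol)) ≈ 10
CH₃O⁻: pKₐ(CH₃OH) ≈ 15.5
(CH₃)₃CO⁻: pKₐ(t-BuOH) ≈ 18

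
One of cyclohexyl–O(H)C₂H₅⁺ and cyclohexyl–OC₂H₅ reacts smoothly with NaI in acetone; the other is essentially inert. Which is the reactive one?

cyclohexyl–O(H)C₂H₅⁺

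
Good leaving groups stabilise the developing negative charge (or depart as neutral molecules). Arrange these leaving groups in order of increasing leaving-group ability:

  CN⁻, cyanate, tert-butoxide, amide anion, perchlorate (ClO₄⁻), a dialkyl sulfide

The more stable X⁻ (or X) is on its own — i.e. the weaker a base it is — the better a leaving group it makes.
perchlorate (ClO₄⁻): pKₐ(HClO₄) ≈ -10 — extremely weak base; rarely used for safety reasons
a dialkyl sulfide: pKₐ(R'₂SH⁺) ≈ -7 — neutral; leaves from a sulfonium salt (R–SR'₂⁺)
cyanate: pKₐ(HOCN) ≈ 3.5 — resonance between N and O
CN⁻: pKₐ(HCN) ≈ 9.2 — sp carbon stabilises the charge somewhat, but still a poor LG
tert-butoxide: pKₐ(t-BuOH) ≈ 18
amide anion: pKₐ(NH₃) ≈ 38 — extremely strong base; never a leaving group
Reversing gives the worst-to-best order requested.

amide anion < tert-butoxide < CN⁻ < cyanate < a dialkyl sulfide < perchlorate (ClO₄⁻)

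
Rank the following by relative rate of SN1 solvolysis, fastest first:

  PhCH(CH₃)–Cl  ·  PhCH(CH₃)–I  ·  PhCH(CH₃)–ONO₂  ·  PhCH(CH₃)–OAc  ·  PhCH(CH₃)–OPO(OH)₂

PhCH(CH₃)–I > PhCH(CH₃)–Cl > PhCH(CH₃)–ONO₂ > PhCH(CH₃)–OPO(OH)₂ > PhCH(CH₃)–OAc

Identical carbon frameworks mean the comparison reduces to leaving-group quality.
The more stable X⁻ (or X) is on its own — i.e. the weaker a base it is — the better a leaving group it makes.
PhCH(CH₃)–I loses I⁻: pKₐ(HI) ≈ -10
PhCH(CH₃)–Cl loses Cl⁻: pKₐ(HCl) ≈ -7
PhCH(CH₃)–ONO₂ loses NO₃⁻: pKₐ(HNO₃) ≈ -1.3
PhCH(CH₃)–OPO(OH)₂ loses H₂PO₄⁻: pKₐ(H₃PO₄) ≈ 2.1
PhCH(CH₃)–OAc loses AcO⁻: pKₐ(CH₃COOH) ≈ 4.8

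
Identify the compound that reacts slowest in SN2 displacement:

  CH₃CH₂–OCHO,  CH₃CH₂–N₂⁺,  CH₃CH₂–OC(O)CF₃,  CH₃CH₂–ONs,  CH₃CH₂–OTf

CH₃CH₂–OCHO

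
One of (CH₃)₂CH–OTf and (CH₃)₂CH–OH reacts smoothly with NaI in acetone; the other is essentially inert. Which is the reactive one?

(CH₃)₂CH–OTf

From (CH₃)₂CH–OH the departing group would be OH⁻ (pKₐ(H₂O) ≈ 15.7). Strong base; essentially never leaves without prior activation.
From (CH₃)₂CH–OTf the leaving group is OTf⁻ (pKₐ(CF₃SO₃H (triflic acid)) ≈ -14). Charge spread over three oxygens and a CF₃ group; the premier leaving group in synthesis.
(In practice (CH₃)₂CH–OTf is made from (CH₃)₂CH–OH by treatment with Tf₂O / 2,6-lutidine, converting the hydroxyl into a triflate.)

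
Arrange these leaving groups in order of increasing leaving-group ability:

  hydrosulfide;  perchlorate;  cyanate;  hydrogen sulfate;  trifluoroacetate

hydrosulfide < cyanate < trifluoroacetate < hydrogen sulfate < perchlorate

perchlorate: pKₐ(HClO₄) ≈ -10 — extremely weak base; rarely used for safety reasons
hydrogen sulfate: pKₐ(H₂SO₄) ≈ -3
trifluoroacetate: pKₐ(CF₃COOH) ≈ 0.2 — strongly electron-withdrawing CF₃ stabilises the carboxylate
cyanate: pKₐ(HOCN) ≈ 3.5 — resonance between N and O
hydrosulfide: pKₐ(H₂S) ≈ 7 — larger and more polarisable than the oxygen analogue
Reversing gives the worst-to-best order requested.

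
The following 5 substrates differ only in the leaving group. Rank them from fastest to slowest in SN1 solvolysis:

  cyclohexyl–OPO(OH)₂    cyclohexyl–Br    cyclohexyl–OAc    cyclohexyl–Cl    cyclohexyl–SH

cyclohexyl–Br > cyclohexyl–Cl > cyclohexyl–OPO(OH)₂ > cyclohexyl–OAc > cyclohexyl–SH

Identical carbon frameworks mean the comparison reduces to leaving-group quality.
Rank by basicity of the departing species: weakest base leaves most easily.
cyclohexyl–Br loses Br⁻: pKₐ(HBr) ≈ -9
cyclohexyl–Cl loses Cl⁻: pKₐ(HCl) ≈ -7
cyclohexyl–OPO(OH)₂ loses H₂PO₄⁻: pKₐ(H₃PO₄) ≈ 2.1
cyclohexyl–OAc loses AcO⁻: pKₐ(CH₃COOH) ≈ 4.8
cyclohexyl–SH loses HS⁻: pKₐ(H₂S) ≈ 7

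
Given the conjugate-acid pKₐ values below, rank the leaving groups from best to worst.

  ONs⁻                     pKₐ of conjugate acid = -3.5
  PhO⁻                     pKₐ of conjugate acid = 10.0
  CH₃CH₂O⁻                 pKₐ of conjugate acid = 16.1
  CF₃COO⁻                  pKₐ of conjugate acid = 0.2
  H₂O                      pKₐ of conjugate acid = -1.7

ONs⁻ > H₂O > CF₃COO⁻ > PhO⁻ > CH₃CH₂O⁻

Lower conjugate-acid pKₐ ⇒ weaker base ⇒ better leaving group.
Sorting by the given values: ONs⁻ (-3.5), H₂O (-1.7), CF₃COO⁻ (0.2), PhO⁻ (10.0), CH₃CH₂O⁻ (16.1).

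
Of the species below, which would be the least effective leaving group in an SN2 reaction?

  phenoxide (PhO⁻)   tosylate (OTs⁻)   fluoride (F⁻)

Leaving-group ability tracks the stability of the departed species; conjugate-acid pKₐ is the usual yardstick (lower pKₐ → better LG).
tosylate (OTs⁻): pKₐ(p-CH₃C₆H₄SO₃H (TsOH)) ≈ -2.8
fluoride (F⁻): pKₐ(HF) ≈ 3.2
phenoxide (PhO⁻): pKₐ(C₆H₅OH (phenol)) ≈ 10

phenoxide (PhO⁻)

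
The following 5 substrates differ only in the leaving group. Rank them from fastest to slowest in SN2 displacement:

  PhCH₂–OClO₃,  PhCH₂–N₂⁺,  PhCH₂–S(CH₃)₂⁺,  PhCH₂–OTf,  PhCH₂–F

PhCH₂–N₂⁺ > PhCH₂–OTf > PhCH₂–OClO₃ > PhCH₂–S(CH₃)₂⁺ > PhCH₂–F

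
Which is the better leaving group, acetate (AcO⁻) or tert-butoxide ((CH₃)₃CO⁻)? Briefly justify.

acetate (AcO⁻) is the better leaving group.
pKₐ(CH₃COOH) ≈ 4.8 versus pKₐ(t-BuOH) ≈ 18: acetate (AcO⁻) is the much weaker base.
Resonance-stabilised but still a weak base.

acetate (AcO⁻)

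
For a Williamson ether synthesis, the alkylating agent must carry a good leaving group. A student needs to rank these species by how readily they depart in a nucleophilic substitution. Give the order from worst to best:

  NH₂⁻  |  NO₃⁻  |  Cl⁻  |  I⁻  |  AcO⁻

NH₂⁻ < AcO⁻ < NO₃⁻ < Cl⁻ < I⁻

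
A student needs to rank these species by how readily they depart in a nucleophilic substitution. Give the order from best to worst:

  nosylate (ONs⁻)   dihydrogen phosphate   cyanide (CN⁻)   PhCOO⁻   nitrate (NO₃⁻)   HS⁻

Rank by basicity of the departing species: weakest base leaves most easily.
nosylate (ONs⁻): pKₐ(p-O₂NC₆H₄SO₃H) ≈ -3.5
nitrate (NO₃⁻): pKₐ(HNO₃) ≈ -1.3 — resonance-delocalised over three oxygens
dihydrogen phosphate: pKₐ(H₃PO₄) ≈ 2.1 — moderate base; biological leaving group after further activation
PhCOO⁻: pKₐ(C₆H₅COOH) ≈ 4.2 — aryl carboxylate
HS⁻: pKₐ(H₂S) ≈ 7 — larger and more polarisable than the oxygen analogue
cyanide (CN⁻): pKₐ(HCN) ≈ 9.2

nosylate (ONs⁻) > nitrate (NO₃⁻) > dihydrogen phosphate > PhCOO⁻ > HS⁻ > cyanide (CN⁻)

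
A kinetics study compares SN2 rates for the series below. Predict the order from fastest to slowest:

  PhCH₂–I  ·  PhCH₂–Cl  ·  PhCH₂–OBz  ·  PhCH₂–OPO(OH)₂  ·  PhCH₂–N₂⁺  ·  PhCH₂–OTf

The skeletons are identical, so relative rate is governed entirely by leaving-group ability.
Rank by basicity of the departing species: weakest base leaves most easily.
PhCH₂–N₂⁺ loses N₂: no meaningful conjugate acid; N₂ departs as an exceptionally stable neutral molecule
PhCH₂–OTf loses OTf⁻: pKₐ(CF₃SO₃H (triflic acid)) ≈ -14
PhCH₂–I loses I⁻: pKₐ(HI) ≈ -10
PhCH₂–Cl loses Cl⁻: pKₐ(HCl) ≈ -7
PhCH₂–OPO(OH)₂ loses H₂PO₄⁻: pKₐ(H₃PO₄) ≈ 2.1
PhCH₂–OBz loses PhCOO⁻: pKₐ(C₆H₅COOH) ≈ 4.2

PhCH₂–N₂⁺ > PhCH₂–OTf > PhCH₂–I > PhCH₂–Cl > PhCH₂–OPO(OH)₂ > PhCH₂–OBz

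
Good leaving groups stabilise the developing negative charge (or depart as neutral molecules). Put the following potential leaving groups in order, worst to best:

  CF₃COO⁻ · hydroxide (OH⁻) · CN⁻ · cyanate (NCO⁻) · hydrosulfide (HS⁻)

hydroxide (OH⁻) < CN⁻ < hydrosulfide (HS⁻) < cyanate (NCO⁻) < CF₃COO⁻

CF₃COO⁻: pKₐ(CF₃COOH) ≈ 0.2
cyanate (NCO⁻): pKₐ(HOCN) ≈ 3.5
hydrosulfide (HS⁻): pKₐ(H₂S) ≈ 7
CN⁻: pKₐ(HCN) ≈ 9.2
hydroxide (OH⁻): pKₐ(H₂O) ≈ 15.7
Listed from poorest to best leaving group as asked.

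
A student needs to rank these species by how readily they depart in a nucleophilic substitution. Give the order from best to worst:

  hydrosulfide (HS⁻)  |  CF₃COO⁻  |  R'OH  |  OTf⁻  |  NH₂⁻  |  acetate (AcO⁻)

Rank by basicity of the departing species: weakest base leaves most easily.
OTf⁻: pKₐ(CF₃SO₃H (triflic acid)) ≈ -14
R'OH: pKₐ(R'OH₂⁺) ≈ -2.4
CF₃COO⁻: pKₐ(CF₃COOH) ≈ 0.2
acetate (AcO⁻): pKₐ(CH₃COOH) ≈ 4.8
hydrosulfide (HS⁻): pKₐ(H₂S) ≈ 7
NH₂⁻: pKₐ(NH₃) ≈ 38

OTf⁻ > R'OH > CF₃COO⁻ > acetate (AcO⁻) > hydrosulfide (HS⁻) > NH₂⁻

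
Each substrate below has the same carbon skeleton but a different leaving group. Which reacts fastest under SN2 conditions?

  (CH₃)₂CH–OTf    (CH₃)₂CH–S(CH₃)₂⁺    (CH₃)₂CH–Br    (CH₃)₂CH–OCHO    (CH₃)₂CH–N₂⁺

With the same alkyl group throughout, only the leaving group differentiates the rates.
The more stable X⁻ (or X) is on its own — i.e. the weaker a base it is — the better a leaving group it makes.
(CH₃)₂CH–N₂⁺ loses N₂: no meaningful conjugate acid; N₂ departs as an exceptionally stable neutral molecule
(CH₃)₂CH–OTf loses OTf⁻: pKₐ(CF₃SO₃H (triflic acid)) ≈ -14
(CH₃)₂CH–Br loses Br⁻: pKₐ(HBr) ≈ -9
(CH₃)₂CH–S(CH₃)₂⁺ loses SR'₂: pKₐ(R'₂SH⁺) ≈ -7
(CH₃)₂CH–OCHO loses HCOO⁻: pKₐ(HCOOH) ≈ 3.8

(CH₃)₂CH–N₂⁺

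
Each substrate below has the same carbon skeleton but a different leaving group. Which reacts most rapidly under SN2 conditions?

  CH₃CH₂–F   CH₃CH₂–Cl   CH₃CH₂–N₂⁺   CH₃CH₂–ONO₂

CH₃CH₂–N₂⁺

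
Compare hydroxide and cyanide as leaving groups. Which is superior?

cyanide is the better leaving group.
pKₐ(HCN) ≈ 9.2 versus pKₐ(H₂O) ≈ 15.7: cyanide is the much weaker base.
Sp carbon stabilises the charge somewhat, but still a poor LG.

cyanide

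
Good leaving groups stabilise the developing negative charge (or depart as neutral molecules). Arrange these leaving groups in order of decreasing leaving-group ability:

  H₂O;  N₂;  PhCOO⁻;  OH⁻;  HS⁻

Leaving-group ability tracks the stability of the departed species; conjugate-acid pKₐ is the usual yardstick (lower pKₐ → better LG).
N₂: no meaningful conjugate acid; N₂ departs as an exceptionally stable neutral molecule
H₂O: pKₐ(H₃O⁺) ≈ -1.7
PhCOO⁻: pKₐ(C₆H₅COOH) ≈ 4.2
HS⁻: pKₐ(H₂S) ≈ 7 — larger and more polarisable than the oxygen analogue
OH⁻: pKₐ(H₂O) ≈ 15.7 — strong base; essentially never leaves without prior activation

N₂ > H₂O > PhCOO⁻ > HS⁻ > OH⁻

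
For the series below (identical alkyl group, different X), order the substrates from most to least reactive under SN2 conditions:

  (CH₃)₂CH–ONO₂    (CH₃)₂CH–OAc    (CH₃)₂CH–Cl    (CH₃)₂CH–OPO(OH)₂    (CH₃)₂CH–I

(CH₃)₂CH–I > (CH₃)₂CH–Cl > (CH₃)₂CH–ONO₂ > (CH₃)₂CH–OPO(OH)₂ > (CH₃)₂CH–OAc

Same R in every case — rank the leaving groups.
A good leaving group is a weak base: the lower the pKₐ of its conjugate acid, the more readily it departs.
(CH₃)₂CH–I loses I⁻: pKₐ(HI) ≈ -10
(CH₃)₂CH–Cl loses Cl⁻: pKₐ(HCl) ≈ -7
(CH₃)₂CH–ONO₂ loses NO₃⁻: pKₐ(HNO₃) ≈ -1.3
(CH₃)₂CH–OPO(OH)₂ loses H₂PO₄⁻: pKₐ(H₃PO₄) ≈ 2.1
(CH₃)₂CH–OAc loses AcO⁻: pKₐ(CH₃COOH) ≈ 4.8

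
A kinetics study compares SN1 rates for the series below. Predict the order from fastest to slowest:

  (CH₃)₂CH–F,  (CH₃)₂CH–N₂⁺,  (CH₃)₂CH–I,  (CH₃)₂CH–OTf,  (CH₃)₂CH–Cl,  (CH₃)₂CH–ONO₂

(CH₃)₂CH–N₂⁺ > (CH₃)₂CH–OTf > (CH₃)₂CH–I > (CH₃)₂CH–Cl > (CH₃)₂CH–ONO₂ > (CH₃)₂CH–F

The skeletons are identical, so relative rate is governed entirely by leaving-group ability.
Leaving-group ability tracks the stability of the departed species; conjugate-acid pKₐ is the usual yardstick (lower pKₐ → better LG).
(CH₃)₂CH–N₂⁺ loses N₂: no meaningful conjugate acid; N₂ departs as an exceptionally stable neutral molecule
(CH₃)₂CH–OTf loses OTf⁻: pKₐ(CF₃SO₃H (triflic acid)) ≈ -14
(CH₃)₂CH–I loses I⁻: pKₐ(HI) ≈ -10
(CH₃)₂CH–Cl loses Cl⁻: pKₐ(HCl) ≈ -7
(CH₃)₂CH–ONO₂ loses NO₃⁻: pKₐ(HNO₃) ≈ -1.3
(CH₃)₂CH–F loses F⁻: pKₐ(HF) ≈ 3.2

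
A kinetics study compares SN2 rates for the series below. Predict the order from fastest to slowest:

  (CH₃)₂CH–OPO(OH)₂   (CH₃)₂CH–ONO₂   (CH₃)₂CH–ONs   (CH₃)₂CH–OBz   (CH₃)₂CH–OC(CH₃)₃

Same R in every case — rank the leaving groups.
Leaving-group ability tracks the stability of the departed species; conjugate-acid pKₐ is the usual yardstick (lower pKₐ → better LG).
(CH₃)₂CH–ONs loses ONs⁻: pKₐ(p-O₂NC₆H₄SO₃H) ≈ -3.5
(CH₃)₂CH–ONO₂ loses NO₃⁻: pKₐ(HNO₃) ≈ -1.3
(CH₃)₂CH–OPO(OH)₂ loses H₂PO₄⁻: pKₐ(H₃PO₄) ≈ 2.1
(CH₃)₂CH–OBz loses PhCOO⁻: pKₐ(C₆H₅COOH) ≈ 4.2
(CH₃)₂CH–OC(CH₃)₃ loses (CH₃)₃CO⁻: pKₐ(t-BuOH) ≈ 18

(CH₃)₂CH–ONs > (CH₃)₂CH–ONO₂ > (CH₃)₂CH–OPO(OH)₂ > (CH₃)₂CH–OBz > (CH₃)₂CH–OC(CH₃)₃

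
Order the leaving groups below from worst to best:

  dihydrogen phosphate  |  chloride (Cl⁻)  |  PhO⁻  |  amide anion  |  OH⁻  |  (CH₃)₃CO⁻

amide anion < (CH₃)₃CO⁻ < OH⁻ < PhO⁻ < dihydrogen phosphate < chloride (Cl⁻)

chloride (Cl⁻): pKₐ(HCl) ≈ -7
dihydrogen phosphate: pKₐ(H₃PO₄) ≈ 2.1
PhO⁻: pKₐ(C₆H₅OH (phenol)) ≈ 10
OH⁻: pKₐ(H₂O) ≈ 15.7
(CH₃)₃CO⁻: pKₐ(t-BuOH) ≈ 18
amide anion: pKₐ(NH₃) ≈ 38
Listed from poorest to best leaving group as asked.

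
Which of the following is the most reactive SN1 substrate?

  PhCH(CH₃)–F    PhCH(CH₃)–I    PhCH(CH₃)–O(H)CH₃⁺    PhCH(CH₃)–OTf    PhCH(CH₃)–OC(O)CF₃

Identical carbon frameworks mean the comparison reduces to leaving-group quality.
The more stable X⁻ (or X) is on its own — i.e. the weaker a base it is — the better a leaving group it makes.
PhCH(CH₃)–OTf loses OTf⁻: pKₐ(CF₃SO₃H (triflic acid)) ≈ -14
PhCH(CH₃)–I loses I⁻: pKₐ(HI) ≈ -10
PhCH(CH₃)–O(H)CH₃⁺ loses R'OH: pKₐ(R'OH₂⁺) ≈ -2.4
PhCH(CH₃)–OC(O)CF₃ loses CF₃COO⁻: pKₐ(CF₃COOH) ≈ 0.2
PhCH(CH₃)–F loses F⁻: pKₐ(HF) ≈ 3.2

PhCH(CH₃)–OTf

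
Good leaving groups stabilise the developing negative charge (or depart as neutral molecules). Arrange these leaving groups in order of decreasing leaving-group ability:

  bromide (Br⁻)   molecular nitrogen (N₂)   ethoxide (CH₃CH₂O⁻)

molecular nitrogen (N₂) > bromide (Br⁻) > ethoxide (CH₃CH₂O⁻)

The more stable X⁻ (or X) is on its own — i.e. the weaker a base it is — the better a leaving group it makes.
molecular nitrogen (N₂): no meaningful conjugate acid; N₂ departs as an exceptionally stable neutral molecule
bromide (Br⁻): pKₐ(HBr) ≈ -9
ethoxide (CH₃CH₂O⁻): pKₐ(CH₃CH₂OH) ≈ 16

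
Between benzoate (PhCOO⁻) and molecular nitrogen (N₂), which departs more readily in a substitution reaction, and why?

molecular nitrogen (N₂)

molecular nitrogen (N₂) is the better leaving group.
N₂ is the ultimate leaving group — it departs as an exceptionally stable neutral molecule, whereas benzoate (PhCOO⁻) (pKₐ(C₆H₅COOH) ≈ 4.2) is far more basic.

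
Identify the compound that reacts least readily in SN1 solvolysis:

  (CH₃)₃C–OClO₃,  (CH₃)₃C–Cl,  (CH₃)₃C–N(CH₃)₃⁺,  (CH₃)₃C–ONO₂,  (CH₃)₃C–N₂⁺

Identical carbon frameworks mean the comparison reduces to leaving-group quality.
The more stable X⁻ (or X) is on its own — i.e. the weaker a base it is — the better a leaving group it makes.
(CH₃)₃C–N₂⁺ loses N₂: no meaningful conjugate acid; N₂ departs as an exceptionally stable neutral molecule
(CH₃)₃C–OClO₃ loses ClO₄⁻: pKₐ(HClO₄) ≈ -10
(CH₃)₃C–Cl loses Cl⁻: pKₐ(HCl) ≈ -7
(CH₃)₃C–ONO₂ loses NO₃⁻: pKₐ(HNO₃) ≈ -1.3
(CH₃)₃C–N(CH₃)₃⁺ loses NR'₃: pKₐ(R'₃NH⁺) ≈ 10.7

(CH₃)₃C–N(CH₃)₃⁺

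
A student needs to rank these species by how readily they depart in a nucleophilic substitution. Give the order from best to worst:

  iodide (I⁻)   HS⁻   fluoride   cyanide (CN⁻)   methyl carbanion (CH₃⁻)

iodide (I⁻): pKₐ(HI) ≈ -10
fluoride: pKₐ(HF) ≈ 3.2 — small and strongly basic; the poor halide leaving group
HS⁻: pKₐ(H₂S) ≈ 7 — larger and more polarisable than the oxygen analogue
cyanide (CN⁻): pKₐ(HCN) ≈ 9.2 — sp carbon stabilises the charge somewhat, but still a poor LG
methyl carbanion (CH₃⁻): pKₐ(CH₄) ≈ 48 — unstabilised carbanion; the worst conceivable leaving group

iodide (I⁻) > fluoride > HS⁻ > cyanide (CN⁻) > methyl carbanion (CH₃⁻)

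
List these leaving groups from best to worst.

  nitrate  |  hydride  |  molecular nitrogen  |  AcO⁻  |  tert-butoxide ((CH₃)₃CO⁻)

molecular nitrogen > nitrate > AcO⁻ > tert-butoxide ((CH₃)₃CO⁻) > hydride

The more stable X⁻ (or X) is on its own — i.e. the weaker a base it is — the better a leaving group it makes.
molecular nitrogen: no meaningful conjugate acid; N₂ departs as an exceptionally stable neutral molecule
nitrate: pKₐ(HNO₃) ≈ -1.3 — resonance-delocalised over three oxygens
AcO⁻: pKₐ(CH₃COOH) ≈ 4.8 — resonance-stabilised but still a weak base
tert-butoxide ((CH₃)₃CO⁻): pKₐ(t-BuOH) ≈ 18 — bulky, strongly basic alkoxide
hydride: pKₐ(H₂) ≈ 36 — extremely strong base; leaves only in special hydride-transfer contexts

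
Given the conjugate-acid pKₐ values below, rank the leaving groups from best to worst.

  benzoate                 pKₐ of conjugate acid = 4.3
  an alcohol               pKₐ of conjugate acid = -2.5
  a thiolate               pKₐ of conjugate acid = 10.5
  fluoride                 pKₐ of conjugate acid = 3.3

an alcohol > fluoride > benzoate > a thiolate

Lower conjugate-acid pKₐ ⇒ weaker base ⇒ better leaving group.
Sorting by the given values: an alcohol (-2.5), fluoride (3.3), benzoate (4.3), a thiolate (10.5).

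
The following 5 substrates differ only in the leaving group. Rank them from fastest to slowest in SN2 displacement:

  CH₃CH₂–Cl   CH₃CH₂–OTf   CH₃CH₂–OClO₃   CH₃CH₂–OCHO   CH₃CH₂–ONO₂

Same R in every case — rank the leaving groups.
Rank by basicity of the departing species: weakest base leaves most easily.
CH₃CH₂–OTf loses OTf⁻: pKₐ(CF₃SO₃H (triflic acid)) ≈ -14
CH₃CH₂–OClO₃ loses ClO₄⁻: pKₐ(HClO₄) ≈ -10
CH₃CH₂–Cl loses Cl⁻: pKₐ(HCl) ≈ -7
CH₃CH₂–ONO₂ loses NO₃⁻: pKₐ(HNO₃) ≈ -1.3
CH₃CH₂–OCHO loses HCOO⁻: pKₐ(HCOOH) ≈ 3.8

CH₃CH₂–OTf > CH₃CH₂–OClO₃ > CH₃CH₂–Cl > CH₃CH₂–ONO₂ > CH₃CH₂–OCHO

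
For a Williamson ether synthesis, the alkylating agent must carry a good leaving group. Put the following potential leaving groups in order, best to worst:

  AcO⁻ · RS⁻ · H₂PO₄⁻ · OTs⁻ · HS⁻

OTs⁻ > H₂PO₄⁻ > AcO⁻ > HS⁻ > RS⁻

The more stable X⁻ (or X) is on its own — i.e. the weaker a base it is — the better a leaving group it makes.
OTs⁻: pKₐ(p-CH₃C₆H₄SO₃H (TsOH)) ≈ -2.8 — resonance-delocalised arenesulfonate
H₂PO₄⁻: pKₐ(H₃PO₄) ≈ 2.1
AcO⁻: pKₐ(CH₃COOH) ≈ 4.8 — resonance-stabilised but still a weak base
HS⁻: pKₐ(H₂S) ≈ 7
RS⁻: pKₐ(RSH (a thiol)) ≈ 10.5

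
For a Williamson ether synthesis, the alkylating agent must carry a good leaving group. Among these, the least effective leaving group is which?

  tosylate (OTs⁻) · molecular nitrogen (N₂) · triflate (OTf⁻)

tosylate (OTs⁻)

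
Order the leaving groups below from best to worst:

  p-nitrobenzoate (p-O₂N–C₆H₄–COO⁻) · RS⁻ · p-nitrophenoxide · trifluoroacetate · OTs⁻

A good leaving group is a weak base: the lower the pKₐ of its conjugate acid, the more readily it departs.
OTs⁻: pKₐ(p-CH₃C₆H₄SO₃H (TsOH)) ≈ -2.8 — resonance-delocalised arenesulfonate
trifluoroacetate: pKₐ(CF₃COOH) ≈ 0.2 — strongly electron-withdrawing CF₃ stabilises the carboxylate
p-nitrobenzoate (p-O₂N–C₆H₄–COO⁻): pKₐ(p-nitrobenzoic acid) ≈ 3.4
p-nitrophenoxide: pKₐ(p-nitrophenol) ≈ 7.2 — nitro group delocalises the charge; the classic chromogenic LG
RS⁻: pKₐ(RSH (a thiol)) ≈ 10.5 — moderately basic; rarely leaves without activation

OTs⁻ > trifluoroacetate > p-nitrobenzoate (p-O₂N–C₆H₄–COO⁻) > p-nitrophenoxide > RS⁻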